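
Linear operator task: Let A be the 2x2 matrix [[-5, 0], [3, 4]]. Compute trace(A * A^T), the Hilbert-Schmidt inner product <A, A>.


trace(A * A^T) = sum of squares of all entries
= (-5)^2 + 0^2 + 3^2 + 4^2
= 25 + 0 + 9 + 16
= 50

50


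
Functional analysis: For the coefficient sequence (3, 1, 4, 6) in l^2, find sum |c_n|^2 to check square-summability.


sum |c_n|^2 = 3^2 + 1^2 + 4^2 + 6^2
= 9 + 1 + 16 + 36
= 62

62


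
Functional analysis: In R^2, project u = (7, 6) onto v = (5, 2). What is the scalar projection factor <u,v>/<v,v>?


Computing <u,v> = 7*5 + 6*2 = 47
Computing <v,v> = 5^2 + 2^2 = 29
Projection coefficient = 47/29 = 1.6207

1.6207


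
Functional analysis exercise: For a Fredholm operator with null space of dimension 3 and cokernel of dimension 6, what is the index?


The Fredholm index is defined as ind(T) = dim(ker T) - dim(coker T)
= 3 - 6
= -3

-3


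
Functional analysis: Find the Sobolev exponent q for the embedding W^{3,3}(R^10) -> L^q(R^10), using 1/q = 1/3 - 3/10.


Using the Sobolev embedding formula: 1/q = 1/p - k/n
1/q = 1/3 - 3/10 = 1/30
q = 1/(1/30) = 30

30.0000


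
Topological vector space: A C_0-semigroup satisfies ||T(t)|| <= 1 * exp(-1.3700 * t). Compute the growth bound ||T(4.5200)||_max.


||T(4.5200)|| <= 1 * exp(-1.3700 * 4.5200)
= 1 * exp(-6.1924)
= 1 * 0.0020
= 0.0020

0.0020


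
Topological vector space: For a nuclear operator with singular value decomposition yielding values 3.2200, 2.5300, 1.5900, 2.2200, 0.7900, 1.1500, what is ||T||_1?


The nuclear norm is the sum of all singular values.
||T||_1 = 3.2200 + 2.5300 + 1.5900 + 2.2200 + 0.7900 + 1.1500
= 11.5000

11.5000


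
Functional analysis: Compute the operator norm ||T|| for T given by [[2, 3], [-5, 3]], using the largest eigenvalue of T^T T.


A^T A = [[29, -9], [-9, 18]]
trace(A^T A) = 47, det(A^T A) = 441
discriminant = 47^2 - 4*441 = 445
Largest eigenvalue of A^T A = (trace + sqrt(disc))/2 = 34.0475
||T|| = sqrt(34.0475) = 5.8350

5.8350


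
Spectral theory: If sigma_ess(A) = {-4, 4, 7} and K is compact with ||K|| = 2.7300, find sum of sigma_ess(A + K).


By Weyl's theorem, the essential spectrum is invariant under compact perturbations.
sigma_ess(A + K) = sigma_ess(A) = {-4, 4, 7}
Sum = -4 + 4 + 7 = 7

7


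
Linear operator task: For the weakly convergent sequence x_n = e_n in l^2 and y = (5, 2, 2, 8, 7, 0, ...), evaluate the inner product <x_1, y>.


x_1 = e_1 is the standard basis vector with 1 in position 1.
<x_1, y> = y_1 = 5
As n -> infinity, <x_n, y> -> 0, confirming weak convergence of (x_n) to 0.

5


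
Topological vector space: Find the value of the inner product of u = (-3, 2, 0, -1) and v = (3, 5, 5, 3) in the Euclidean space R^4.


Computing the standard inner product <u, v> = sum u_i * v_i
= -3*3 + 2*5 + 0*5 + -1*3
= -9 + 10 + 0 + -3
= -2

-2


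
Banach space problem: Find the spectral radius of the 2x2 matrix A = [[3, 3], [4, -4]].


For a 2x2 matrix, eigenvalues satisfy lambda^2 - (trace)*lambda + det = 0
trace = 3 + -4 = -1
det = 3*-4 - 3*4 = -24
discriminant = (-1)^2 - 4*(-24) = 97
spectral radius = max |eigenvalue| = 5.4244

5.4244


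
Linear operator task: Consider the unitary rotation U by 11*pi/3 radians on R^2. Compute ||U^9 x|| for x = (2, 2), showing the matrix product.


U is a rotation by theta = 11*pi/3
U^9 = rotation by 9*theta = 99*pi/3 = 3*pi/3 (mod 2*pi)
cos(3*pi/3) = -1.0000, sin(3*pi/3) = 0.0000
U^9 x = (-1.0000 * 2 - 0.0000 * 2, 0.0000 * 2 + -1.0000 * 2)
= (-2.0000, -2.0000)
||U^9 x|| = sqrt((-2.0000)^2 + (-2.0000)^2) = sqrt(8.0000) = 2.8284

2.8284


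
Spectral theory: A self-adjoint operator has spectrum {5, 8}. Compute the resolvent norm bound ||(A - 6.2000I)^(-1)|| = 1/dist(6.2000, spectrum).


dist(6.2000, {5, 8}) = min(|6.2000 - 5|, |6.2000 - 8|)
= min(1.2000, 1.8000) = 1.2000
Resolvent bound = 1/1.2000 = 0.8333

0.8333


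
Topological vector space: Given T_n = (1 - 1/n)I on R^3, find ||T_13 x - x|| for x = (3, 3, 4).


T_13 x - x = (1 - 1/13)x - x = -x/13
||x|| = sqrt(34) = 5.8310
||T_13 x - x|| = ||x||/13 = 5.8310/13 = 0.4485

0.4485


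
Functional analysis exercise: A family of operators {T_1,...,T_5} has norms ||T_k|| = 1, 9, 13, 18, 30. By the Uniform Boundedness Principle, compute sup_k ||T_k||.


By the Uniform Boundedness Principle, the supremum of norms is finite.
sup_k ||T_k|| = max(1, 9, 13, 18, 30) = 30

30


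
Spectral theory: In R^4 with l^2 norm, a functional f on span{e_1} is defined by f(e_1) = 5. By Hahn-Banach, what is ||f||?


The norm of f is given by ||f|| = sup_{||x||=1} |f(x)|.
On span{e_1}, ||e_1|| = 1, so ||f|| = |f(e_1)| / ||e_1||
= |5| / 1 = 5.0000

5.0000


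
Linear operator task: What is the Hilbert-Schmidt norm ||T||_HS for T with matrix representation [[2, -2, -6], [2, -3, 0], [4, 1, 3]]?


The Hilbert-Schmidt norm is sqrt(sum of squares of all entries).
Sum of squares = 2^2 + (-2)^2 + (-6)^2 + 2^2 + (-3)^2 + 0^2 + 4^2 + 1^2 + 3^2
= 4 + 4 + 36 + 4 + 9 + 0 + 16 + 1 + 9 = 83
||T||_HS = sqrt(83) = 9.1104

9.1104


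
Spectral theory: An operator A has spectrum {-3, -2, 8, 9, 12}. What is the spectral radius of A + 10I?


Spectrum of A + 10I = {7, 8, 18, 19, 22}
Spectral radius = max |lambda| over the shifted spectrum
= max(7, 8, 18, 19, 22) = 22

22


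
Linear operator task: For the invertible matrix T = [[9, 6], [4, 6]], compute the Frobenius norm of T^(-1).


det(T) = 9*6 - 6*4 = 30
T^(-1) = (1/30) * [[6, -6], [-4, 9]] = [[0.2000, -0.2000], [-0.1333, 0.3000]]
||T^(-1)||_F^2 = 0.2000^2 + (-0.2000)^2 + (-0.1333)^2 + 0.3000^2 = 0.1878
||T^(-1)||_F = sqrt(0.1878) = 0.4333

0.4333


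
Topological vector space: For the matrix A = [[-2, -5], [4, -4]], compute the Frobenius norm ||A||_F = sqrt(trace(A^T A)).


||A||_F^2 = sum a_ij^2
= (-2)^2 + (-5)^2 + 4^2 + (-4)^2
= 4 + 25 + 16 + 16 = 61
||A||_F = sqrt(61) = 7.8102

7.8102


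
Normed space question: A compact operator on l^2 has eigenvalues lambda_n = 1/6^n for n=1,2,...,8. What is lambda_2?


The eigenvalue formula gives lambda_2 = 1/6^2
= 1/36
= 0.0278

0.0278


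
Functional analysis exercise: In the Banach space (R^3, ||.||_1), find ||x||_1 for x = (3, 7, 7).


The l^1 norm equals the sum of absolute values of all components.
||x||_1 = 3 + 7 + 7
= 17

17.0000


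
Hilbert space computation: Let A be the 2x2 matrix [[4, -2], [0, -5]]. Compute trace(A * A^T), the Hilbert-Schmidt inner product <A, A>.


trace(A * A^T) = sum of squares of all entries
= 4^2 + (-2)^2 + 0^2 + (-5)^2
= 16 + 4 + 0 + 25
= 45

45


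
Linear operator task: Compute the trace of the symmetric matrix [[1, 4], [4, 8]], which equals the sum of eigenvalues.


For a self-adjoint (symmetric) matrix, the eigenvalues are real.
The sum of eigenvalues equals the trace of the matrix.
trace = 1 + 8 = 9

9


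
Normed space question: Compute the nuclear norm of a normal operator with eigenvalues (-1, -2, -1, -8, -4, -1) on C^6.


For a normal operator, singular values equal |eigenvalues|.
Trace norm = sum |lambda_i| = 1 + 2 + 1 + 8 + 4 + 1
= 17

17


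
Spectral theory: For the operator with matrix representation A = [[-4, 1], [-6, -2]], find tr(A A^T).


trace(A * A^T) = sum of squares of all entries
= (-4)^2 + 1^2 + (-6)^2 + (-2)^2
= 16 + 1 + 36 + 4
= 57

57


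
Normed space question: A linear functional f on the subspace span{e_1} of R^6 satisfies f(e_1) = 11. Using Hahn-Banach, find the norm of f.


The norm of f is given by ||f|| = sup_{||x||=1} |f(x)|.
On span{e_1}, ||e_1|| = 1, so ||f|| = |f(e_1)| / ||e_1||
= |11| / 1 = 11.0000

11.0000


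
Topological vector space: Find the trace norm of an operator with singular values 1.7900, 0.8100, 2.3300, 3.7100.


The nuclear norm is the sum of all singular values.
||T||_1 = 1.7900 + 0.8100 + 2.3300 + 3.7100
= 8.6400

8.6400


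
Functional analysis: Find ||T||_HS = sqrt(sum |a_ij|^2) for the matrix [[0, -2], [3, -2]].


The Hilbert-Schmidt norm is sqrt(sum of squares of all entries).
Sum of squares = 0^2 + (-2)^2 + 3^2 + (-2)^2
= 0 + 4 + 9 + 4 = 17
||T||_HS = sqrt(17) = 4.1231

4.1231


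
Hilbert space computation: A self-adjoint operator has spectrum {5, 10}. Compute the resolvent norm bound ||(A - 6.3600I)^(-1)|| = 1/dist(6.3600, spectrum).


dist(6.3600, {5, 10}) = min(|6.3600 - 5|, |6.3600 - 10|)
= min(1.3600, 3.6400) = 1.3600
Resolvent bound = 1/1.3600 = 0.7353

0.7353


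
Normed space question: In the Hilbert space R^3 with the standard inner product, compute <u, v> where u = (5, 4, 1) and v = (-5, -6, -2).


Computing the standard inner product <u, v> = sum u_i * v_i
= 5*-5 + 4*-6 + 1*-2
= -25 + -24 + -2
= -51

-51


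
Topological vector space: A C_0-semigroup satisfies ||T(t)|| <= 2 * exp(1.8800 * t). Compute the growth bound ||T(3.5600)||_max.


||T(3.5600)|| <= 2 * exp(1.8800 * 3.5600)
= 2 * exp(6.6928)
= 2 * 806.5775
= 1613.1550

1613.1550


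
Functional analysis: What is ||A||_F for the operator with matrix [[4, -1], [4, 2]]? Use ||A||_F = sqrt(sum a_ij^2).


||A||_F^2 = sum a_ij^2
= 4^2 + (-1)^2 + 4^2 + 2^2
= 16 + 1 + 16 + 4 = 37
||A||_F = sqrt(37) = 6.0828

6.0828


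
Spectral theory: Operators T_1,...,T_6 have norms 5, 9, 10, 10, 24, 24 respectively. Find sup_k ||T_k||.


By the Uniform Boundedness Principle, the supremum of norms is finite.
sup_k ||T_k|| = max(5, 9, 10, 10, 24, 24) = 24

24


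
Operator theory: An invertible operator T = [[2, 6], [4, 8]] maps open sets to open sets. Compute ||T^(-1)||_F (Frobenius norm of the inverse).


det(T) = 2*8 - 6*4 = -8
T^(-1) = (1/-8) * [[8, -6], [-4, 2]] = [[-1.0000, 0.7500], [0.5000, -0.2500]]
||T^(-1)||_F^2 = (-1.0000)^2 + 0.7500^2 + 0.5000^2 + (-0.2500)^2 = 1.8750
||T^(-1)||_F = sqrt(1.8750) = 1.3693

1.3693


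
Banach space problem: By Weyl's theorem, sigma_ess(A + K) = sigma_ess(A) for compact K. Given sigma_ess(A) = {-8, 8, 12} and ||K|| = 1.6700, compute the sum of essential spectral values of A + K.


By Weyl's theorem, the essential spectrum is invariant under compact perturbations.
sigma_ess(A + K) = sigma_ess(A) = {-8, 8, 12}
Sum = -8 + 8 + 12 = 12

12


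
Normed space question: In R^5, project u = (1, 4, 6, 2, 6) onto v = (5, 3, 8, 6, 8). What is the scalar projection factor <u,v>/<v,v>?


Computing <u,v> = 1*5 + 4*3 + 6*8 + 2*6 + 6*8 = 125
Computing <v,v> = 5^2 + 3^2 + 8^2 + 6^2 + 8^2 = 198
Projection coefficient = 125/198 = 0.6313

0.6313


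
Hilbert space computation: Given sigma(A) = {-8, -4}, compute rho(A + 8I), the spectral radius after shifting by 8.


Spectrum of A + 8I = {0, 4}
Spectral radius = max |lambda| over the shifted spectrum
= max(0, 4) = 4

4


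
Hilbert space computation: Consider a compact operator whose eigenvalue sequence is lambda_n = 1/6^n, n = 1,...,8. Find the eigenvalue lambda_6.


The eigenvalue formula gives lambda_6 = 1/6^6
= 1/46656
= 2.1433e-05

2.1433e-05


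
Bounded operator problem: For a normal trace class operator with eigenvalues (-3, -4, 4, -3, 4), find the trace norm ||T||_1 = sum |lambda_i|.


For a normal operator, singular values equal |eigenvalues|.
Trace norm = sum |lambda_i| = 3 + 4 + 4 + 3 + 4
= 18

18


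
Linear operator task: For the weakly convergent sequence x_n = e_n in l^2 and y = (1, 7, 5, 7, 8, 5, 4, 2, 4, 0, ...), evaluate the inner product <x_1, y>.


x_1 = e_1 is the standard basis vector with 1 in position 1.
<x_1, y> = y_1 = 1
As n -> infinity, <x_n, y> -> 0, confirming weak convergence of (x_n) to 0.

1


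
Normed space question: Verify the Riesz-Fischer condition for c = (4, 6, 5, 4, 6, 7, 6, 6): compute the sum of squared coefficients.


sum |c_n|^2 = 4^2 + 6^2 + 5^2 + 4^2 + 6^2 + 7^2 + 6^2 + 6^2
= 16 + 36 + 25 + 16 + 36 + 49 + 36 + 36
= 250

250


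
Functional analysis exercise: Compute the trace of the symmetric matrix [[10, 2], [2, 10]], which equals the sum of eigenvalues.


For a self-adjoint (symmetric) matrix, the eigenvalues are real.
The sum of eigenvalues equals the trace of the matrix.
trace = 10 + 10 = 20

20


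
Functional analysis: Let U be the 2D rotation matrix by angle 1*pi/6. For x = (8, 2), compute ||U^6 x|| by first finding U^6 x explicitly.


U is a rotation by theta = 1*pi/6
U^6 = rotation by 6*theta = 6*pi/6
cos(6*pi/6) = -1.0000, sin(6*pi/6) = 0.0000
U^6 x = (-1.0000 * 8 - 0.0000 * 2, 0.0000 * 8 + -1.0000 * 2)
= (-8.0000, -2.0000)
||U^6 x|| = sqrt((-8.0000)^2 + (-2.0000)^2) = sqrt(68.0000) = 8.2462

8.2462


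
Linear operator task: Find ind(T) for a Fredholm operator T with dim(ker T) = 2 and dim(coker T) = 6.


The Fredholm index is defined as ind(T) = dim(ker T) - dim(coker T)
= 2 - 6
= -4

-4


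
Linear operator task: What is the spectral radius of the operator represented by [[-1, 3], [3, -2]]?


For a 2x2 matrix, eigenvalues satisfy lambda^2 - (trace)*lambda + det = 0
trace = -1 + -2 = -3
det = -1*-2 - 3*3 = -7
discriminant = (-3)^2 - 4*(-7) = 37
spectral radius = max |eigenvalue| = 4.5414

4.5414


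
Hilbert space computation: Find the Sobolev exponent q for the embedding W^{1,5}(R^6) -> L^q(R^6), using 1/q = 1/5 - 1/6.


Using the Sobolev embedding formula: 1/q = 1/p - k/n
1/q = 1/5 - 1/6 = 1/30
q = 1/(1/30) = 30

30.0000


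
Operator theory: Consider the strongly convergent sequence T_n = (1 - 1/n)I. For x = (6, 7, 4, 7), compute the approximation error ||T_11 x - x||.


T_11 x - x = (1 - 1/11)x - x = -x/11
||x|| = sqrt(150) = 12.2474
||T_11 x - x|| = ||x||/11 = 12.2474/11 = 1.1134

1.1134


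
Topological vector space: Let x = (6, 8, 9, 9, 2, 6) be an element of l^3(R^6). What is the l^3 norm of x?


The l^3 norm = (sum |x_i|^3)^(1/3)
Sum of 3th powers = 216 + 512 + 729 + 729 + 8 + 216 = 2410
||x||_3 = (2410)^(1/3) = 13.4072

13.4072


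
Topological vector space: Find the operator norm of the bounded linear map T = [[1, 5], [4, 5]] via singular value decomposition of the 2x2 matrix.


A^T A = [[17, 25], [25, 50]]
trace(A^T A) = 67, det(A^T A) = 225
discriminant = 67^2 - 4*225 = 3589
Largest eigenvalue of A^T A = (trace + sqrt(disc))/2 = 63.4541
||T|| = sqrt(63.4541) = 7.9658

7.9658


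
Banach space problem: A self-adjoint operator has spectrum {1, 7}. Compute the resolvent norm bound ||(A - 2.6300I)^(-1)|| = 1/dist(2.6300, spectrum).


dist(2.6300, {1, 7}) = min(|2.6300 - 1|, |2.6300 - 7|)
= min(1.6300, 4.3700) = 1.6300
Resolvent bound = 1/1.6300 = 0.6135

0.6135


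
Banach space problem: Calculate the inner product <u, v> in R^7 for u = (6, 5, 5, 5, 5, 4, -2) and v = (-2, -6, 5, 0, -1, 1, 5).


Computing the standard inner product <u, v> = sum u_i * v_i
= 6*-2 + 5*-6 + 5*5 + 5*0 + 5*-1 + 4*1 + -2*5
= -12 + -30 + 25 + 0 + -5 + 4 + -10
= -28

-28


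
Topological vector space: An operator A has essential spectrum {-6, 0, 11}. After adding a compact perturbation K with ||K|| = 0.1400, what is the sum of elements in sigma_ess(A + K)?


By Weyl's theorem, the essential spectrum is invariant under compact perturbations.
sigma_ess(A + K) = sigma_ess(A) = {-6, 0, 11}
Sum = -6 + 0 + 11 = 5

5


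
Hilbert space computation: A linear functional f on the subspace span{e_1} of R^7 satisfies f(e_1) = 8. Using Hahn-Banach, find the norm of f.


The norm of f is given by ||f|| = sup_{||x||=1} |f(x)|.
On span{e_1}, ||e_1|| = 1, so ||f|| = |f(e_1)| / ||e_1||
= |8| / 1 = 8.0000

8.0000


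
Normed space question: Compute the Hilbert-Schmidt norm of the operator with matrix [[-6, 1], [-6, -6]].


The Hilbert-Schmidt norm is sqrt(sum of squares of all entries).
Sum of squares = (-6)^2 + 1^2 + (-6)^2 + (-6)^2
= 36 + 1 + 36 + 36 = 109
||T||_HS = sqrt(109) = 10.4403

10.4403


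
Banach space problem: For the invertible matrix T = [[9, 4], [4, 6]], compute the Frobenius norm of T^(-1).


det(T) = 9*6 - 4*4 = 38
T^(-1) = (1/38) * [[6, -4], [-4, 9]] = [[0.1579, -0.1053], [-0.1053, 0.2368]]
||T^(-1)||_F^2 = 0.1579^2 + (-0.1053)^2 + (-0.1053)^2 + 0.2368^2 = 0.1032
||T^(-1)||_F = sqrt(0.1032) = 0.3212

0.3212


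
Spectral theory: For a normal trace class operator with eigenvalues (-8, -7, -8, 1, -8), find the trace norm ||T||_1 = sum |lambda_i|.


For a normal operator, singular values equal |eigenvalues|.
Trace norm = sum |lambda_i| = 8 + 7 + 8 + 1 + 8
= 32

32


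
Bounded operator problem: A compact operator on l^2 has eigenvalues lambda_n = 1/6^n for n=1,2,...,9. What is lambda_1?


The eigenvalue formula gives lambda_1 = 1/6^1
= 1/6
= 0.1667

0.1667


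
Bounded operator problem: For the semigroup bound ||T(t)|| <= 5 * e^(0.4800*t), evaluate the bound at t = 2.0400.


||T(2.0400)|| <= 5 * exp(0.4800 * 2.0400)
= 5 * exp(0.9792)
= 5 * 2.6623
= 13.3116

13.3116


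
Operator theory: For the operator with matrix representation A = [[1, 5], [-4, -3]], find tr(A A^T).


trace(A * A^T) = sum of squares of all entries
= 1^2 + 5^2 + (-4)^2 + (-3)^2
= 1 + 25 + 16 + 9
= 51

51


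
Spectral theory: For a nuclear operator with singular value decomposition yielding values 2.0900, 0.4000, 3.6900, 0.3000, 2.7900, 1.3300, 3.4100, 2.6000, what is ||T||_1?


The nuclear norm is the sum of all singular values.
||T||_1 = 2.0900 + 0.4000 + 3.6900 + 0.3000 + 2.7900 + 1.3300 + 3.4100 + 2.6000
= 16.6100

16.6100


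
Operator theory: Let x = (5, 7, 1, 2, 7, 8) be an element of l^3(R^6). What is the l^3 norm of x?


The l^3 norm = (sum |x_i|^3)^(1/3)
Sum of 3th powers = 125 + 343 + 1 + 8 + 343 + 512 = 1332
||x||_3 = (1332)^(1/3) = 11.0028

11.0028


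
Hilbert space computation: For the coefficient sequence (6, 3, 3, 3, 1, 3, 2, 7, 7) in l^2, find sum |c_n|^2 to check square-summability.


sum |c_n|^2 = 6^2 + 3^2 + 3^2 + 3^2 + 1^2 + 3^2 + 2^2 + 7^2 + 7^2
= 36 + 9 + 9 + 9 + 1 + 9 + 4 + 49 + 49
= 175

175


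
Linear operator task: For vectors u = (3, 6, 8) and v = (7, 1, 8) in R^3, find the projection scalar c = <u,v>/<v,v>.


Computing <u,v> = 3*7 + 6*1 + 8*8 = 91
Computing <v,v> = 7^2 + 1^2 + 8^2 = 114
Projection coefficient = 91/114 = 0.7982

0.7982


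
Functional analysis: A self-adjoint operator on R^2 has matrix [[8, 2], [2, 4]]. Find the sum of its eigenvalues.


For a self-adjoint (symmetric) matrix, the eigenvalues are real.
The sum of eigenvalues equals the trace of the matrix.
trace = 8 + 4 = 12

12


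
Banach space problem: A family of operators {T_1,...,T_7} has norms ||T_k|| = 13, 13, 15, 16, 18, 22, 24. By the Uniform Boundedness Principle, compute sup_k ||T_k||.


By the Uniform Boundedness Principle, the supremum of norms is finite.
sup_k ||T_k|| = max(13, 13, 15, 16, 18, 22, 24) = 24

24


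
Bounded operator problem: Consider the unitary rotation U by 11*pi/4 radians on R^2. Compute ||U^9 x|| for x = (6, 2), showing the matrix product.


U is a rotation by theta = 11*pi/4
U^9 = rotation by 9*theta = 99*pi/4 = 3*pi/4 (mod 2*pi)
cos(3*pi/4) = -0.7071, sin(3*pi/4) = 0.7071
U^9 x = (-0.7071 * 6 - 0.7071 * 2, 0.7071 * 6 + -0.7071 * 2)
= (-5.6569, 2.8284)
||U^9 x|| = sqrt((-5.6569)^2 + 2.8284^2) = sqrt(40.0000) = 6.3246

6.3246


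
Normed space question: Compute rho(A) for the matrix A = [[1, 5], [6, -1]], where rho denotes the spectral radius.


For a 2x2 matrix, eigenvalues satisfy lambda^2 - (trace)*lambda + det = 0
trace = 1 + -1 = 0
det = 1*-1 - 5*6 = -31
discriminant = 0^2 - 4*(-31) = 124
spectral radius = max |eigenvalue| = 5.5678

5.5678


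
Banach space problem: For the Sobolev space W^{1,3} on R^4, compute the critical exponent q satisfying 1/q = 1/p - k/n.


Using the Sobolev embedding formula: 1/q = 1/p - k/n
1/q = 1/3 - 1/4 = 1/12
q = 1/(1/12) = 12

12.0000


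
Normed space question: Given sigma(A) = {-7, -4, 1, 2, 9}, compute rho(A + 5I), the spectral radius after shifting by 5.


Spectrum of A + 5I = {-2, 1, 6, 7, 14}
Spectral radius = max |lambda| over the shifted spectrum
= max(2, 1, 6, 7, 14) = 14

14


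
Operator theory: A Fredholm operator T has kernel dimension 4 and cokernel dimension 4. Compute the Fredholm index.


The Fredholm index is defined as ind(T) = dim(ker T) - dim(coker T)
= 4 - 4
= 0

0


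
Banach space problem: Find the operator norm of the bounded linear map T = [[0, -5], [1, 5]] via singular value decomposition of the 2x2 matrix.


A^T A = [[1, 5], [5, 50]]
trace(A^T A) = 51, det(A^T A) = 25
discriminant = 51^2 - 4*25 = 2501
Largest eigenvalue of A^T A = (trace + sqrt(disc))/2 = 50.5050
||T|| = sqrt(50.5050) = 7.1067

7.1067


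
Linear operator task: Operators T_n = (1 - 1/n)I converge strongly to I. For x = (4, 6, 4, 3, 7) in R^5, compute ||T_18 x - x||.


T_18 x - x = (1 - 1/18)x - x = -x/18
||x|| = sqrt(126) = 11.2250
||T_18 x - x|| = ||x||/18 = 11.2250/18 = 0.6236

0.6236


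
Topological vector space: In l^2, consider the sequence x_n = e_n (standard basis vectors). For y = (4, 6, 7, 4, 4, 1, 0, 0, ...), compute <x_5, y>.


x_5 = e_5 is the standard basis vector with 1 in position 5.
<x_5, y> = y_5 = 4
As n -> infinity, <x_n, y> -> 0, confirming weak convergence of (x_n) to 0.

4


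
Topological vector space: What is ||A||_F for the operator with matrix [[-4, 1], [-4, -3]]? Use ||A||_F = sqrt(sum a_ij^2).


||A||_F^2 = sum a_ij^2
= (-4)^2 + 1^2 + (-4)^2 + (-3)^2
= 16 + 1 + 16 + 9 = 42
||A||_F = sqrt(42) = 6.4807

6.4807


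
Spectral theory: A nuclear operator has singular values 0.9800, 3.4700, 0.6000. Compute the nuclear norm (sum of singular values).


The nuclear norm is the sum of all singular values.
||T||_1 = 0.9800 + 3.4700 + 0.6000
= 5.0500

5.0500


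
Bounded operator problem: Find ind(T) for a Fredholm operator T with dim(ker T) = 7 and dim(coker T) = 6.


The Fredholm index is defined as ind(T) = dim(ker T) - dim(coker T)
= 7 - 6
= 1

1


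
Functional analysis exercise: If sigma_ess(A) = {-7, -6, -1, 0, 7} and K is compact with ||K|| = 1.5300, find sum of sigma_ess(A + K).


By Weyl's theorem, the essential spectrum is invariant under compact perturbations.
sigma_ess(A + K) = sigma_ess(A) = {-7, -6, -1, 0, 7}
Sum = -7 + -6 + -1 + 0 + 7 = -7

-7


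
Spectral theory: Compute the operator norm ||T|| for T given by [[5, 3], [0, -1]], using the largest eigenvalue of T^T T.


A^T A = [[25, 15], [15, 10]]
trace(A^T A) = 35, det(A^T A) = 25
discriminant = 35^2 - 4*25 = 1125
Largest eigenvalue of A^T A = (trace + sqrt(disc))/2 = 34.2705
||T|| = sqrt(34.2705) = 5.8541

5.8541


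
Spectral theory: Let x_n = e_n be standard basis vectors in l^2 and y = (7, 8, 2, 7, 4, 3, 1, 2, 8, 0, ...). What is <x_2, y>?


x_2 = e_2 is the standard basis vector with 1 in position 2.
<x_2, y> = y_2 = 8
As n -> infinity, <x_n, y> -> 0, confirming weak convergence of (x_n) to 0.

8


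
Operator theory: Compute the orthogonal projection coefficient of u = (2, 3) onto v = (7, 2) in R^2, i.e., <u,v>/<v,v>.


Computing <u,v> = 2*7 + 3*2 = 20
Computing <v,v> = 7^2 + 2^2 = 53
Projection coefficient = 20/53 = 0.3774

0.3774


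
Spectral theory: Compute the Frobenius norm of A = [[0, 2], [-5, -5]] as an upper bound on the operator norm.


||A||_F^2 = sum a_ij^2
= 0^2 + 2^2 + (-5)^2 + (-5)^2
= 0 + 4 + 25 + 25 = 54
||A||_F = sqrt(54) = 7.3485

7.3485


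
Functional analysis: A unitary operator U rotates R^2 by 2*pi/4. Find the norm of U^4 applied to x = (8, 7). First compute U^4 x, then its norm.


U is a rotation by theta = 2*pi/4
U^4 = rotation by 4*theta = 8*pi/4 = 0*pi/4 (mod 2*pi)
cos(0*pi/4) = 1.0000, sin(0*pi/4) = 0.0000
U^4 x = (1.0000 * 8 - 0.0000 * 7, 0.0000 * 8 + 1.0000 * 7)
= (8.0000, 7.0000)
||U^4 x|| = sqrt(8.0000^2 + 7.0000^2) = sqrt(113.0000) = 10.6301

10.6301


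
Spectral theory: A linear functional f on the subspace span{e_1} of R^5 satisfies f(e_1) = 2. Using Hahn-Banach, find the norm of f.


The norm of f is given by ||f|| = sup_{||x||=1} |f(x)|.
On span{e_1}, ||e_1|| = 1, so ||f|| = |f(e_1)| / ||e_1||
= |2| / 1 = 2.0000

2.0000


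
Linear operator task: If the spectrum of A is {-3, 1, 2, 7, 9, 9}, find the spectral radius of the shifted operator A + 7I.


Spectrum of A + 7I = {4, 8, 9, 14, 16, 16}
Spectral radius = max |lambda| over the shifted spectrum
= max(4, 8, 9, 14, 16, 16) = 16

16


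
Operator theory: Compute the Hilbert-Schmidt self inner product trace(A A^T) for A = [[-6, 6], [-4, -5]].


trace(A * A^T) = sum of squares of all entries
= (-6)^2 + 6^2 + (-4)^2 + (-5)^2
= 36 + 36 + 16 + 25
= 113

113


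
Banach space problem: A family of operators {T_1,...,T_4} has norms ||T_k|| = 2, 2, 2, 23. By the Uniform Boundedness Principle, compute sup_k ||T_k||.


By the Uniform Boundedness Principle, the supremum of norms is finite.
sup_k ||T_k|| = max(2, 2, 2, 23) = 23

23


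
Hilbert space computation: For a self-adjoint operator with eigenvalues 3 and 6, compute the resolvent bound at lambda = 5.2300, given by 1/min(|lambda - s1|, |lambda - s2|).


dist(5.2300, {3, 6}) = min(|5.2300 - 3|, |5.2300 - 6|)
= min(2.2300, 0.7700) = 0.7700
Resolvent bound = 1/0.7700 = 1.2987

1.2987


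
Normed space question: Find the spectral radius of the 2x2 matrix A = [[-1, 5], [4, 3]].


For a 2x2 matrix, eigenvalues satisfy lambda^2 - (trace)*lambda + det = 0
trace = -1 + 3 = 2
det = -1*3 - 5*4 = -23
discriminant = 2^2 - 4*(-23) = 96
spectral radius = max |eigenvalue| = 5.8990

5.8990


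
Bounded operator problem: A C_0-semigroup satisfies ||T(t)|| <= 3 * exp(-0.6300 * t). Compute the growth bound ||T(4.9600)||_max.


||T(4.9600)|| <= 3 * exp(-0.6300 * 4.9600)
= 3 * exp(-3.1248)
= 3 * 0.0439
= 0.1318

0.1318


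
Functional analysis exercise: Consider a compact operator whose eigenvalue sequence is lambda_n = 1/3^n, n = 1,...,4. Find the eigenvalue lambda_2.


The eigenvalue formula gives lambda_2 = 1/3^2
= 1/9
= 0.1111

0.1111


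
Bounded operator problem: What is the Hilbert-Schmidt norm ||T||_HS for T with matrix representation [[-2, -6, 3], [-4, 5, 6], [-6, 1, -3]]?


The Hilbert-Schmidt norm is sqrt(sum of squares of all entries).
Sum of squares = (-2)^2 + (-6)^2 + 3^2 + (-4)^2 + 5^2 + 6^2 + (-6)^2 + 1^2 + (-3)^2
= 4 + 36 + 9 + 16 + 25 + 36 + 36 + 1 + 9 = 172
||T||_HS = sqrt(172) = 13.1149

13.1149


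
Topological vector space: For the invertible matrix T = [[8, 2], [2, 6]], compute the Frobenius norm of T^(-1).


det(T) = 8*6 - 2*2 = 44
T^(-1) = (1/44) * [[6, -2], [-2, 8]] = [[0.1364, -0.0455], [-0.0455, 0.1818]]
||T^(-1)||_F^2 = 0.1364^2 + (-0.0455)^2 + (-0.0455)^2 + 0.1818^2 = 0.0558
||T^(-1)||_F = sqrt(0.0558) = 0.2362

0.2362


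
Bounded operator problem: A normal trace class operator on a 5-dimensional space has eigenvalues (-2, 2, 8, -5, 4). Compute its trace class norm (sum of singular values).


For a normal operator, singular values equal |eigenvalues|.
Trace norm = sum |lambda_i| = 2 + 2 + 8 + 5 + 4
= 21

21


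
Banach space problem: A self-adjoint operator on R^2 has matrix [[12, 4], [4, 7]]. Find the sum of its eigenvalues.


For a self-adjoint (symmetric) matrix, the eigenvalues are real.
The sum of eigenvalues equals the trace of the matrix.
trace = 12 + 7 = 19

19


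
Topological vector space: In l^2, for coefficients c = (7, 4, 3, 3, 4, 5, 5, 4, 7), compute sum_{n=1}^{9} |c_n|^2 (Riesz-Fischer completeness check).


sum |c_n|^2 = 7^2 + 4^2 + 3^2 + 3^2 + 4^2 + 5^2 + 5^2 + 4^2 + 7^2
= 49 + 16 + 9 + 9 + 16 + 25 + 25 + 16 + 49
= 214

214


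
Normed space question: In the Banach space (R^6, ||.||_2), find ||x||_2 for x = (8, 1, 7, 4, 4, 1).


The l^2 norm = (sum |x_i|^2)^(1/2)
Sum of 2th powers = 64 + 1 + 49 + 16 + 16 + 1 = 147
||x||_2 = (147)^(1/2) = 12.1244

12.1244


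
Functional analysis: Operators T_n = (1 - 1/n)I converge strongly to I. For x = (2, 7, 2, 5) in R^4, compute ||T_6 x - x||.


T_6 x - x = (1 - 1/6)x - x = -x/6
||x|| = sqrt(82) = 9.0554
||T_6 x - x|| = ||x||/6 = 9.0554/6 = 1.5092

1.5092


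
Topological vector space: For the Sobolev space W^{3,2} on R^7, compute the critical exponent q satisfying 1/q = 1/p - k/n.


Using the Sobolev embedding formula: 1/q = 1/p - k/n
1/q = 1/2 - 3/7 = 1/14
q = 1/(1/14) = 14

14.0000


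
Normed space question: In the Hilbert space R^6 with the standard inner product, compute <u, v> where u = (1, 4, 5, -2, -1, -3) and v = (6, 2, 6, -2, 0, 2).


Computing the standard inner product <u, v> = sum u_i * v_i
= 1*6 + 4*2 + 5*6 + -2*-2 + -1*0 + -3*2
= 6 + 8 + 30 + 4 + 0 + -6
= 42

42


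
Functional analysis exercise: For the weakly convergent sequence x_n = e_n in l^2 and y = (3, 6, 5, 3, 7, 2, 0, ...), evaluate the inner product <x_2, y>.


x_2 = e_2 is the standard basis vector with 1 in position 2.
<x_2, y> = y_2 = 6
As n -> infinity, <x_n, y> -> 0, confirming weak convergence of (x_n) to 0.

6


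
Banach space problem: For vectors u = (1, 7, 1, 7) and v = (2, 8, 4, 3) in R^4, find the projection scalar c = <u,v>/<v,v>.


Computing <u,v> = 1*2 + 7*8 + 1*4 + 7*3 = 83
Computing <v,v> = 2^2 + 8^2 + 4^2 + 3^2 = 93
Projection coefficient = 83/93 = 0.8925

0.8925


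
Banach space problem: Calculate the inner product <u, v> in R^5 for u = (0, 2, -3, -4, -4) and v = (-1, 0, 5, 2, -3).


Computing the standard inner product <u, v> = sum u_i * v_i
= 0*-1 + 2*0 + -3*5 + -4*2 + -4*-3
= 0 + 0 + -15 + -8 + 12
= -11

-11


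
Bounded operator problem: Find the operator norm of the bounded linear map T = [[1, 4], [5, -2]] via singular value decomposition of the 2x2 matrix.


A^T A = [[26, -6], [-6, 20]]
trace(A^T A) = 46, det(A^T A) = 484
discriminant = 46^2 - 4*484 = 180
Largest eigenvalue of A^T A = (trace + sqrt(disc))/2 = 29.7082
||T|| = sqrt(29.7082) = 5.4505

5.4505


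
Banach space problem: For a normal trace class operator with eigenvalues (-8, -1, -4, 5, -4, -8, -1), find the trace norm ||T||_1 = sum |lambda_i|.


For a normal operator, singular values equal |eigenvalues|.
Trace norm = sum |lambda_i| = 8 + 1 + 4 + 5 + 4 + 8 + 1
= 31

31


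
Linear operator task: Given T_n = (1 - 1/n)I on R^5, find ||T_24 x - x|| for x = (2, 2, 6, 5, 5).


T_24 x - x = (1 - 1/24)x - x = -x/24
||x|| = sqrt(94) = 9.6954
||T_24 x - x|| = ||x||/24 = 9.6954/24 = 0.4040

0.4040


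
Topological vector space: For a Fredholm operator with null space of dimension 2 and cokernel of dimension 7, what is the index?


The Fredholm index is defined as ind(T) = dim(ker T) - dim(coker T)
= 2 - 7
= -5

-5


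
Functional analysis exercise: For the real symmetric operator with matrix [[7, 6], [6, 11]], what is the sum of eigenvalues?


For a self-adjoint (symmetric) matrix, the eigenvalues are real.
The sum of eigenvalues equals the trace of the matrix.
trace = 7 + 11 = 18

18


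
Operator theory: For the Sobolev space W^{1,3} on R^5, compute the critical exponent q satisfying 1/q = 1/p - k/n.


Using the Sobolev embedding formula: 1/q = 1/p - k/n
1/q = 1/3 - 1/5 = 2/15
q = 1/(2/15) = 15/2 = 7.5000

7.5000


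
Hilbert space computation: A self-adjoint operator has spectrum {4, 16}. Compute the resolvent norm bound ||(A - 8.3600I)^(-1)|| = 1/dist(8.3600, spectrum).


dist(8.3600, {4, 16}) = min(|8.3600 - 4|, |8.3600 - 16|)
= min(4.3600, 7.6400) = 4.3600
Resolvent bound = 1/4.3600 = 0.2294

0.2294


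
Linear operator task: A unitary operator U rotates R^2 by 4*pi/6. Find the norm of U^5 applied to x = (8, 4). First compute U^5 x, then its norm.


U is a rotation by theta = 4*pi/6
U^5 = rotation by 5*theta = 20*pi/6 = 8*pi/6 (mod 2*pi)
cos(8*pi/6) = -0.5000, sin(8*pi/6) = -0.8660
U^5 x = (-0.5000 * 8 - -0.8660 * 4, -0.8660 * 8 + -0.5000 * 4)
= (-0.5359, -8.9282)
||U^5 x|| = sqrt((-0.5359)^2 + (-8.9282)^2) = sqrt(80.0000) = 8.9443

8.9443


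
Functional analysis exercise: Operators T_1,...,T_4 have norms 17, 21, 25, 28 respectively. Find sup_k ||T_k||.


By the Uniform Boundedness Principle, the supremum of norms is finite.
sup_k ||T_k|| = max(17, 21, 25, 28) = 28

28


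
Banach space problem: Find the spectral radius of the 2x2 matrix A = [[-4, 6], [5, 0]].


For a 2x2 matrix, eigenvalues satisfy lambda^2 - (trace)*lambda + det = 0
trace = -4 + 0 = -4
det = -4*0 - 6*5 = -30
discriminant = (-4)^2 - 4*(-30) = 136
spectral radius = max |eigenvalue| = 7.8310

7.8310


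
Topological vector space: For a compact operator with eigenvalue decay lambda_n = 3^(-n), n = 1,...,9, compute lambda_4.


The eigenvalue formula gives lambda_4 = 1/3^4
= 1/81
= 0.0123

0.0123


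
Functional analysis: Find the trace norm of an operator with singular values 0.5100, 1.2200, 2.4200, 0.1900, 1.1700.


The nuclear norm is the sum of all singular values.
||T||_1 = 0.5100 + 1.2200 + 2.4200 + 0.1900 + 1.1700
= 5.5100

5.5100


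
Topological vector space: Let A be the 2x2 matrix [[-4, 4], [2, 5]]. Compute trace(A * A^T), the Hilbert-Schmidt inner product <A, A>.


trace(A * A^T) = sum of squares of all entries
= (-4)^2 + 4^2 + 2^2 + 5^2
= 16 + 16 + 4 + 25
= 61

61


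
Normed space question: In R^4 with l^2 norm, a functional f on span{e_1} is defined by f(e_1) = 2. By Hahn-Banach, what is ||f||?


The norm of f is given by ||f|| = sup_{||x||=1} |f(x)|.
On span{e_1}, ||e_1|| = 1, so ||f|| = |f(e_1)| / ||e_1||
= |2| / 1 = 2.0000

2.0000


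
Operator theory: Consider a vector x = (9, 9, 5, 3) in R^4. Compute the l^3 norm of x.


The l^3 norm = (sum |x_i|^3)^(1/3)
Sum of 3th powers = 729 + 729 + 125 + 27 = 1610
||x||_3 = (1610)^(1/3) = 11.7204

11.7204


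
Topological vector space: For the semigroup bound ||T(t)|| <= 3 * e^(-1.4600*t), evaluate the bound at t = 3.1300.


||T(3.1300)|| <= 3 * exp(-1.4600 * 3.1300)
= 3 * exp(-4.5698)
= 3 * 0.0104
= 0.0311

0.0311


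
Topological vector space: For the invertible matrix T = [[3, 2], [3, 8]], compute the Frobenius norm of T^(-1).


det(T) = 3*8 - 2*3 = 18
T^(-1) = (1/18) * [[8, -2], [-3, 3]] = [[0.4444, -0.1111], [-0.1667, 0.1667]]
||T^(-1)||_F^2 = 0.4444^2 + (-0.1111)^2 + (-0.1667)^2 + 0.1667^2 = 0.2654
||T^(-1)||_F = sqrt(0.2654) = 0.5152

0.5152


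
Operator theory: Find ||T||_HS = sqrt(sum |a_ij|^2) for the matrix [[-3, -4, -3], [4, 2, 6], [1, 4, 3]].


The Hilbert-Schmidt norm is sqrt(sum of squares of all entries).
Sum of squares = (-3)^2 + (-4)^2 + (-3)^2 + 4^2 + 2^2 + 6^2 + 1^2 + 4^2 + 3^2
= 9 + 16 + 9 + 16 + 4 + 36 + 1 + 16 + 9 = 116
||T||_HS = sqrt(116) = 10.7703

10.7703


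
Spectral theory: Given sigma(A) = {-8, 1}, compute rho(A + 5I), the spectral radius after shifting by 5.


Spectrum of A + 5I = {-3, 6}
Spectral radius = max |lambda| over the shifted spectrum
= max(3, 6) = 6

6


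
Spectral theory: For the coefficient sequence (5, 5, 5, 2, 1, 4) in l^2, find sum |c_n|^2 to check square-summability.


sum |c_n|^2 = 5^2 + 5^2 + 5^2 + 2^2 + 1^2 + 4^2
= 25 + 25 + 25 + 4 + 1 + 16
= 96

96


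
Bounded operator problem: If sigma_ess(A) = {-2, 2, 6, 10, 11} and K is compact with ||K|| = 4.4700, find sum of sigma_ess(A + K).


By Weyl's theorem, the essential spectrum is invariant under compact perturbations.
sigma_ess(A + K) = sigma_ess(A) = {-2, 2, 6, 10, 11}
Sum = -2 + 2 + 6 + 10 + 11 = 27

27


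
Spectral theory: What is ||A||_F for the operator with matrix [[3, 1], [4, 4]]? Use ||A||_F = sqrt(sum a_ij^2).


||A||_F^2 = sum a_ij^2
= 3^2 + 1^2 + 4^2 + 4^2
= 9 + 1 + 16 + 16 = 42
||A||_F = sqrt(42) = 6.4807

6.4807


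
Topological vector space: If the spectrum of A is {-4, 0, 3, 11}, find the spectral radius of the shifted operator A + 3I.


Spectrum of A + 3I = {-1, 3, 6, 14}
Spectral radius = max |lambda| over the shifted spectrum
= max(1, 3, 6, 14) = 14

14


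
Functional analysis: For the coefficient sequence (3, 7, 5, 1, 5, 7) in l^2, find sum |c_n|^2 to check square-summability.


sum |c_n|^2 = 3^2 + 7^2 + 5^2 + 1^2 + 5^2 + 7^2
= 9 + 49 + 25 + 1 + 25 + 49
= 158

158


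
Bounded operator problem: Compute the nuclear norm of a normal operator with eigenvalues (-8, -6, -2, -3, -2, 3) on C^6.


For a normal operator, singular values equal |eigenvalues|.
Trace norm = sum |lambda_i| = 8 + 6 + 2 + 3 + 2 + 3
= 24

24


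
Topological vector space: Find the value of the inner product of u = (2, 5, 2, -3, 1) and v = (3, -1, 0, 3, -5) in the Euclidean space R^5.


Computing the standard inner product <u, v> = sum u_i * v_i
= 2*3 + 5*-1 + 2*0 + -3*3 + 1*-5
= 6 + -5 + 0 + -9 + -5
= -13

-13


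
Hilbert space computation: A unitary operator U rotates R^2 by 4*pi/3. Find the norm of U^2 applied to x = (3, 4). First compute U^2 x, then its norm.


U is a rotation by theta = 4*pi/3
U^2 = rotation by 2*theta = 8*pi/3 = 2*pi/3 (mod 2*pi)
cos(2*pi/3) = -0.5000, sin(2*pi/3) = 0.8660
U^2 x = (-0.5000 * 3 - 0.8660 * 4, 0.8660 * 3 + -0.5000 * 4)
= (-4.9641, 0.5981)
||U^2 x|| = sqrt((-4.9641)^2 + 0.5981^2) = sqrt(25.0000) = 5.0000

5.0000


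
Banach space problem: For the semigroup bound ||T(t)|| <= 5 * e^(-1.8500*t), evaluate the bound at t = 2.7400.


||T(2.7400)|| <= 5 * exp(-1.8500 * 2.7400)
= 5 * exp(-5.0690)
= 5 * 0.0063
= 0.0314

0.0314


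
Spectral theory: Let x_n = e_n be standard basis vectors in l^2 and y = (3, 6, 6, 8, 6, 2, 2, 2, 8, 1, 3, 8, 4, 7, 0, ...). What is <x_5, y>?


x_5 = e_5 is the standard basis vector with 1 in position 5.
<x_5, y> = y_5 = 6
As n -> infinity, <x_n, y> -> 0, confirming weak convergence of (x_n) to 0.

6


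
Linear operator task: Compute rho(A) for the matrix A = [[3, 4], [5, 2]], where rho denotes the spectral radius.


For a 2x2 matrix, eigenvalues satisfy lambda^2 - (trace)*lambda + det = 0
trace = 3 + 2 = 5
det = 3*2 - 4*5 = -14
discriminant = 5^2 - 4*(-14) = 81
spectral radius = max |eigenvalue| = 7.0000

7.0000


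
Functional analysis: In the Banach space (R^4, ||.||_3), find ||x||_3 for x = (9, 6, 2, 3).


The l^3 norm = (sum |x_i|^3)^(1/3)
Sum of 3th powers = 729 + 216 + 8 + 27 = 980
||x||_3 = (980)^(1/3) = 9.9329

9.9329


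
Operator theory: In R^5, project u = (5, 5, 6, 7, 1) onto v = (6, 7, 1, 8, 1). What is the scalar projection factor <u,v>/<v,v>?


Computing <u,v> = 5*6 + 5*7 + 6*1 + 7*8 + 1*1 = 128
Computing <v,v> = 6^2 + 7^2 + 1^2 + 8^2 + 1^2 = 151
Projection coefficient = 128/151 = 0.8477

0.8477


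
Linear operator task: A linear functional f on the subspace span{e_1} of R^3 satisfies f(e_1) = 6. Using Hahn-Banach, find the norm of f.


The norm of f is given by ||f|| = sup_{||x||=1} |f(x)|.
On span{e_1}, ||e_1|| = 1, so ||f|| = |f(e_1)| / ||e_1||
= |6| / 1 = 6.0000

6.0000


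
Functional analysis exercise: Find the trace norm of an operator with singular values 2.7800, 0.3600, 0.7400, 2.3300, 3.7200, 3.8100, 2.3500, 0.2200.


The nuclear norm is the sum of all singular values.
||T||_1 = 2.7800 + 0.3600 + 0.7400 + 2.3300 + 3.7200 + 3.8100 + 2.3500 + 0.2200
= 16.3100

16.3100


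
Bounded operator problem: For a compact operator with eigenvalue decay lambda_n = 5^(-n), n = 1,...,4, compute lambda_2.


The eigenvalue formula gives lambda_2 = 1/5^2
= 1/25
= 0.0400

0.0400


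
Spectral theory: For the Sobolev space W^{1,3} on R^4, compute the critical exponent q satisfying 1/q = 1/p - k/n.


Using the Sobolev embedding formula: 1/q = 1/p - k/n
1/q = 1/3 - 1/4 = 1/12
q = 1/(1/12) = 12

12.0000


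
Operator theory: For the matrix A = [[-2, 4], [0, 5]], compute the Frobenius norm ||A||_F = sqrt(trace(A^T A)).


||A||_F^2 = sum a_ij^2
= (-2)^2 + 4^2 + 0^2 + 5^2
= 4 + 16 + 0 + 25 = 45
||A||_F = sqrt(45) = 6.7082

6.7082


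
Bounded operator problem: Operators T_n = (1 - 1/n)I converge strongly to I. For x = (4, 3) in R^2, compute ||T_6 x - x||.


T_6 x - x = (1 - 1/6)x - x = -x/6
||x|| = sqrt(25) = 5.0000
||T_6 x - x|| = ||x||/6 = 5.0000/6 = 0.8333

0.8333


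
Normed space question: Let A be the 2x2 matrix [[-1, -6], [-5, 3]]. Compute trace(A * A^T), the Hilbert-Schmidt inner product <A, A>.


trace(A * A^T) = sum of squares of all entries
= (-1)^2 + (-6)^2 + (-5)^2 + 3^2
= 1 + 36 + 25 + 9
= 71

71
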